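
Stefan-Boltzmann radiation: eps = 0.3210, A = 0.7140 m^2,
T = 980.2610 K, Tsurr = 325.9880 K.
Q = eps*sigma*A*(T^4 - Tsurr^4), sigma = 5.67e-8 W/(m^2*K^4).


T^4 = 9.2335e+11
Tsurr^4 = 1.1293e+10
Q = 0.3210 * 5.67e-8 * 0.7140 * 9.1206e+11 = 11852.4702 W

11852.4702 W


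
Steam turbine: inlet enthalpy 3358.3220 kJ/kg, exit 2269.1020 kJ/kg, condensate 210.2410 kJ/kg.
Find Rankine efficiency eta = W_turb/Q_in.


W = 1089.2200 kJ/kg
Q_in = 3148.0810 kJ/kg
eta = 0.3460 = 34.5995%

eta = 34.5995%


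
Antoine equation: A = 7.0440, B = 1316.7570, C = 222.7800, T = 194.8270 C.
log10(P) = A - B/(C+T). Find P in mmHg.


C+T = 417.6070
B/(C+T) = 3.1531
log10(P) = 7.0440 - 3.1531 = 3.8909
P = 10^3.8909 = 7778.5584 mmHg

7778.5584 mmHg


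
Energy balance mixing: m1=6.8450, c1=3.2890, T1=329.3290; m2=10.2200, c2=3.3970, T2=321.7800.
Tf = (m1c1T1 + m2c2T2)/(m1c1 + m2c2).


num = 18585.5970
den = 57.2305
Tf = 324.7496 K

324.7496 K


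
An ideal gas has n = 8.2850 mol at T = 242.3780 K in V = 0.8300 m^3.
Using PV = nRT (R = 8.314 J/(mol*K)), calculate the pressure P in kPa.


P = nRT/V = 8.2850 * 8.314 * 242.3780 / 0.8300
= 16695.3578 / 0.8300 = 20114.8889 Pa = 20.1149 kPa

20.1149 kPa


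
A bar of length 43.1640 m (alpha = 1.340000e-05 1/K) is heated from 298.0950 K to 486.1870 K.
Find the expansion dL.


dT = 188.0920 K
dL = 1.340000e-05 * 43.1640 * 188.0920 = 0.108792 m
L_final = 43.272792 m

dL = 0.108792 m


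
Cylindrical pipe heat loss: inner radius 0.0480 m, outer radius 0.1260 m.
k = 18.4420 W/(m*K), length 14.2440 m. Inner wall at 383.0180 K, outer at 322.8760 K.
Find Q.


dT = 60.1420 K
ln(ro/ri) = 0.9651
Q = 2*pi*18.4420*14.2440*60.1420 / 0.9651 = 102857.0344 W

102857.0344 W


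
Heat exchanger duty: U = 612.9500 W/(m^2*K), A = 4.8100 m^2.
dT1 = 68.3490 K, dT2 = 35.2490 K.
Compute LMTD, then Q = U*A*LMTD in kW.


LMTD = 49.9857 K
Q = 612.9500 * 4.8100 * 49.9857 = 147372.2285 W = 147.3722 kW

147.3722 kW


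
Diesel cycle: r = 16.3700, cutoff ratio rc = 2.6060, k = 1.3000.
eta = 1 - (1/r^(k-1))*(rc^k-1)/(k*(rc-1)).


r^(k-1) = 2.3132
rc^k = 3.4735
eta = 0.4878 = 48.7838%

48.7838%


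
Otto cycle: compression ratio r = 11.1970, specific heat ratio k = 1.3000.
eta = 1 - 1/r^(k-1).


r^(k-1) = 2.0641
eta = 1 - 1/2.0641 = 0.5155 = 51.5527%

51.5527%


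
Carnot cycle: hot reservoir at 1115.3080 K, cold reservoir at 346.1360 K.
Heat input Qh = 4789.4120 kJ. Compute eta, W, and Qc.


eta = 1 - 346.1360/1115.3080 = 0.6896
W = 0.6896 * 4789.4120 = 3303.0173 kJ
Qc = 4789.4120 - 3303.0173 = 1486.3947 kJ

eta = 68.9650%, W = 3303.0173 kJ, Qc = 1486.3947 kJ


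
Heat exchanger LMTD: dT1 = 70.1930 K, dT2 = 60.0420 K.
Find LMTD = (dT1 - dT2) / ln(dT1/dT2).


dT1/dT2 = 1.1691
ln(dT1/dT2) = 0.1562
LMTD = 10.1510 / 0.1562 = 64.9854 K

64.9854 K


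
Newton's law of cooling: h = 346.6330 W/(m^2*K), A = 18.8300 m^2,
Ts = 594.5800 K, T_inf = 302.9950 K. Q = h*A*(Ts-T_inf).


dT = 291.5850 K
Q = 346.6330 * 18.8300 * 291.5850 = 1903204.2756 W

1903204.2756 W


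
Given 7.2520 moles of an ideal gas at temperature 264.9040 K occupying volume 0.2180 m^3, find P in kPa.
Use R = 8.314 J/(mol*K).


P = nRT/V = 7.2520 * 8.314 * 264.9040 / 0.2180
= 15971.8908 / 0.2180 = 73265.5540 Pa = 73.2656 kPa

73.2656 kPa


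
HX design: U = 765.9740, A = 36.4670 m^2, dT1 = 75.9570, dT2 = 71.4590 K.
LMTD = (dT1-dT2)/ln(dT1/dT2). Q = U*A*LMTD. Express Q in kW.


LMTD = 73.6851 K
Q = 765.9740 * 36.4670 * 73.6851 = 2058229.8012 W = 2058.2298 kW

2058.2298 kW


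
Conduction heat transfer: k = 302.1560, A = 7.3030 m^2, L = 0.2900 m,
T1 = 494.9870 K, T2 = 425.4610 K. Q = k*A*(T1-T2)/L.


dT = 69.5260 K
Q = 302.1560 * 7.3030 * 69.5260 / 0.2900 = 529031.7893 W

529031.7893 W


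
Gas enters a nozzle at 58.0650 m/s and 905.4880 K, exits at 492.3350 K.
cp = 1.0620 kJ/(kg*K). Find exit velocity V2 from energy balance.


dT = 413.1530 K
2*cp*1000*dT = 877536.9720
V1^2 = 3371.5442
V2 = sqrt(880908.5162) = 938.5673 m/s

938.5673 m/s


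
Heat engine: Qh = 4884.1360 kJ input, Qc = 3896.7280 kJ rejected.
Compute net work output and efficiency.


W = 4884.1360 - 3896.7280 = 987.4080 kJ
eta = 987.4080 / 4884.1360 = 0.2022 = 20.2166%

W = 987.4080 kJ, eta = 20.2166%


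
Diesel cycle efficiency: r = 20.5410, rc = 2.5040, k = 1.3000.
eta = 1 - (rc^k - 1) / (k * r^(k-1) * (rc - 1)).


r^(k-1) = 2.4762
rc^k = 3.2978
eta = 0.5254 = 52.5392%

52.5392%


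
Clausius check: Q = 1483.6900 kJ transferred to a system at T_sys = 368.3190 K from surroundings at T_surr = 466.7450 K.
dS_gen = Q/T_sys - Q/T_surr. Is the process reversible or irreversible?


dS_sys = 1483.6900/368.3190 = 4.0283 kJ/K
dS_surr = -1483.6900/466.7450 = -3.1788 kJ/K
dS_gen = 4.0283 - 3.1788 = 0.8495 kJ/K (irreversible)

dS_gen = 0.8495 kJ/K, irreversible


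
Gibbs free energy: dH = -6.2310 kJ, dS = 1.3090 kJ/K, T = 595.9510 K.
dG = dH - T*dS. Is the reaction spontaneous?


T*dS = 595.9510 * 1.3090 = 780.0999 kJ
dG = -6.2310 - 780.0999 = -786.3309 kJ (spontaneous)

dG = -786.3309 kJ, spontaneous


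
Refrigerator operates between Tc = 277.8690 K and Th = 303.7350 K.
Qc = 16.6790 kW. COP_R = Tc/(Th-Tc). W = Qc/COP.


COP = 277.8690 / 25.8660 = 10.7426
W = 16.6790 / 10.7426 = 1.5526 kW

COP = 10.7426, W = 1.5526 kW


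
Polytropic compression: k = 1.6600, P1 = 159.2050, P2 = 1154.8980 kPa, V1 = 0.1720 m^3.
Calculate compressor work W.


(k-1)/k = 0.3976
(P2/P1)^exp = 2.1987
W = 2.5152 * 159.2050 * 0.1720 * (2.1987 - 1) = 82.5564 kJ

82.5564 kJ


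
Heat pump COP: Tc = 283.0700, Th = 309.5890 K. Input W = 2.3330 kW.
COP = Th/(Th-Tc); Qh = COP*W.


COP = 309.5890 / 26.5190 = 11.6742
Qh = 11.6742 * 2.3330 = 27.2360 kW

COP = 11.6742, Qh = 27.2360 kW


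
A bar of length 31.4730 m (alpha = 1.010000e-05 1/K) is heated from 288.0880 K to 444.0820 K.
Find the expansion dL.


dT = 155.9940 K
dL = 1.010000e-05 * 31.4730 * 155.9940 = 0.049587 m
L_final = 31.522587 m

dL = 0.049587 m


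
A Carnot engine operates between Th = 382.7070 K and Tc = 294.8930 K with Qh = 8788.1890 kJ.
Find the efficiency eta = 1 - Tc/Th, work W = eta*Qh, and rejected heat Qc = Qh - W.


eta = 1 - 294.8930/382.7070 = 0.2295
W = 0.2295 * 8788.1890 = 2016.4931 kJ
Qc = 8788.1890 - 2016.4931 = 6771.6959 kJ

eta = 22.9455%, W = 2016.4931 kJ, Qc = 6771.6959 kJ


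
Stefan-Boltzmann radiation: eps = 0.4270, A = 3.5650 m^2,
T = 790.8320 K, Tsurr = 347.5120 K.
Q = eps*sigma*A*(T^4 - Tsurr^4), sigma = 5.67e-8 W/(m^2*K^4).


T^4 = 3.9114e+11
Tsurr^4 = 1.4584e+10
Q = 0.4270 * 5.67e-8 * 3.5650 * 3.7656e+11 = 32501.6065 W

32501.6065 W


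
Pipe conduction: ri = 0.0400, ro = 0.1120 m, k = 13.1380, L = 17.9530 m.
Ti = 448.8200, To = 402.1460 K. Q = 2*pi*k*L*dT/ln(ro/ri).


dT = 46.6740 K
ln(ro/ri) = 1.0296
Q = 2*pi*13.1380*17.9530*46.6740 / 1.0296 = 67180.6891 W

67180.6891 W


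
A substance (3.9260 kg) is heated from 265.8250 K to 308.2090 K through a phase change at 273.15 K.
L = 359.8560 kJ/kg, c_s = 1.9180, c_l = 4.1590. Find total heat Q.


Q1 (sensible, solid) = 3.9260 * 1.9180 * 7.3250 = 55.1577 kJ
Q2 (latent) = 3.9260 * 359.8560 = 1412.7947 kJ
Q3 (sensible, liquid) = 3.9260 * 4.1590 * 35.0590 = 572.4516 kJ
Q_total = 2040.4040 kJ

2040.4040 kJ


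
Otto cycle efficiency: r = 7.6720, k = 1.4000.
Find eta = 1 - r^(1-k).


r^(k-1) = 2.2592
eta = 1 - 1/2.2592 = 0.5574 = 55.7374%

55.7374%


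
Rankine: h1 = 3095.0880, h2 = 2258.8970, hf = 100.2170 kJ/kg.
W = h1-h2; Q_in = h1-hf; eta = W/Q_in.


W = 836.1910 kJ/kg
Q_in = 2994.8710 kJ/kg
eta = 0.2792 = 27.9208%

eta = 27.9208%


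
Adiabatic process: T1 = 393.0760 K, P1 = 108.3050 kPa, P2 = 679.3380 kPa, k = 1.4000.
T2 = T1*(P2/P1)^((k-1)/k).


(k-1)/k = 0.2857
(P2/P1)^exp = 1.6898
T2 = 393.0760 * 1.6898 = 664.2259 K

664.2259 K


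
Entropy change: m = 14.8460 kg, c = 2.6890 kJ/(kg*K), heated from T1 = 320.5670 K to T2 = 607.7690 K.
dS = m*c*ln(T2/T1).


T2/T1 = 1.8959
ln(T2/T1) = 0.6397
dS = 14.8460 * 2.6890 * 0.6397 = 25.5375 kJ/K

25.5375 kJ/K


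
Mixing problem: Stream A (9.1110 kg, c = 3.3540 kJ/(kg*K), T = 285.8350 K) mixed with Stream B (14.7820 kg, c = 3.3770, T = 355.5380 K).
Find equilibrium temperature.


num = 26482.6653
den = 80.4771
Tf = 329.0708 K

329.0708 K


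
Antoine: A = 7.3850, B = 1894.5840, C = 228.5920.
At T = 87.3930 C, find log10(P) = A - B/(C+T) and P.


C+T = 315.9850
B/(C+T) = 5.9958
log10(P) = 7.3850 - 5.9958 = 1.3892
P = 10^1.3892 = 24.5017 mmHg

24.5017 mmHg


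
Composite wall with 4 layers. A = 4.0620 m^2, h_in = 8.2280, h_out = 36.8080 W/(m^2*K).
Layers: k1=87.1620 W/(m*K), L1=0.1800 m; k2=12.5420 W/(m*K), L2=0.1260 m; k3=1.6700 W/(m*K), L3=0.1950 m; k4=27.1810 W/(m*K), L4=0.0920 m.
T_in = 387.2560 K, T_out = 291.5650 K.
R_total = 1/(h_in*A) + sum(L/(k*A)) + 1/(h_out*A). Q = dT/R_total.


R_conv_in = 1/(8.2280*4.0620) = 0.0299
R_1 = 0.1800/(87.1620*4.0620) = 0.0005
R_2 = 0.1260/(12.5420*4.0620) = 0.0025
R_3 = 0.1950/(1.6700*4.0620) = 0.0287
R_4 = 0.0920/(27.1810*4.0620) = 0.0008
R_conv_out = 1/(36.8080*4.0620) = 0.0067
R_total = 0.0692 K/W
Q = 95.6910 / 0.0692 = 1383.4264 W

R_total = 0.0692 K/W, Q = 1383.4264 W


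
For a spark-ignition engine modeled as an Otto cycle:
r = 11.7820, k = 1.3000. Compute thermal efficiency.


r^(k-1) = 2.0959
eta = 1 - 1/2.0959 = 0.5229 = 52.2873%

52.2873%


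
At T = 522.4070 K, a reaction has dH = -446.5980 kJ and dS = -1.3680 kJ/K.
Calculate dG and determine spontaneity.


T*dS = 522.4070 * -1.3680 = -714.6528 kJ
dG = -446.5980 + 714.6528 = 268.0548 kJ (non-spontaneous)

dG = 268.0548 kJ, non-spontaneous


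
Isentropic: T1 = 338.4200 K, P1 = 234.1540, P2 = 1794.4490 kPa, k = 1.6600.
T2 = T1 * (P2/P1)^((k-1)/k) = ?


(k-1)/k = 0.3976
(P2/P1)^exp = 2.2472
T2 = 338.4200 * 2.2472 = 760.4956 K

760.4956 K


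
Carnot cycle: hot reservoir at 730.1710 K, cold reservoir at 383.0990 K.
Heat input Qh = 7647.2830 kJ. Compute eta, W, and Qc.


eta = 1 - 383.0990/730.1710 = 0.4753
W = 0.4753 * 7647.2830 = 3634.9811 kJ
Qc = 7647.2830 - 3634.9811 = 4012.3019 kJ

eta = 47.5330%, W = 3634.9811 kJ, Qc = 4012.3019 kJ


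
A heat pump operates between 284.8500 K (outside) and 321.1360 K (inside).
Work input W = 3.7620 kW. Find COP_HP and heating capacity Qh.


COP = 321.1360 / 36.2860 = 8.8501
Qh = 8.8501 * 3.7620 = 33.2942 kW

COP = 8.8501, Qh = 33.2942 kW


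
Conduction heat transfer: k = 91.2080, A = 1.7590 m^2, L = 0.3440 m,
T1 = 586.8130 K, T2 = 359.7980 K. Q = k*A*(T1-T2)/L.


dT = 227.0150 K
Q = 91.2080 * 1.7590 * 227.0150 / 0.3440 = 105875.3560 W

105875.3560 W


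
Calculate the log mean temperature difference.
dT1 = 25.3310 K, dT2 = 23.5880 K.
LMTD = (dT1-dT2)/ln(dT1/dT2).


dT1/dT2 = 1.0739
ln(dT1/dT2) = 0.0713
LMTD = 1.7430 / 0.0713 = 24.4491 K

24.4491 K


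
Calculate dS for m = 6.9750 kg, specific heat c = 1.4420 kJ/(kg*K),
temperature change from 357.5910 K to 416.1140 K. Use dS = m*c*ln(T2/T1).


T2/T1 = 1.1637
ln(T2/T1) = 0.1516
dS = 6.9750 * 1.4420 * 0.1516 = 1.5245 kJ/K

1.5245 kJ/K


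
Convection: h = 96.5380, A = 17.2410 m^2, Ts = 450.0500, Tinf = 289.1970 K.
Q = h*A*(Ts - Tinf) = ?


dT = 160.8530 K
Q = 96.5380 * 17.2410 * 160.8530 = 267725.6084 W

267725.6084 W


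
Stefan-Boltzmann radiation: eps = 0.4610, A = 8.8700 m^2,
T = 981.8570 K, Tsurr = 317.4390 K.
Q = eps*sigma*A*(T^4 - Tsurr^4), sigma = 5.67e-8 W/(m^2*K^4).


T^4 = 9.2938e+11
Tsurr^4 = 1.0154e+10
Q = 0.4610 * 5.67e-8 * 8.8700 * 9.1923e+11 = 213122.5955 W

213122.5955 W


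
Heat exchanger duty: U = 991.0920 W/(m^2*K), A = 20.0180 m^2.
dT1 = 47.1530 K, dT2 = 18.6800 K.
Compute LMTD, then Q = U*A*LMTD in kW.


LMTD = 30.7502 K
Q = 991.0920 * 20.0180 * 30.7502 = 610074.7737 W = 610.0748 kW

610.0748 kW


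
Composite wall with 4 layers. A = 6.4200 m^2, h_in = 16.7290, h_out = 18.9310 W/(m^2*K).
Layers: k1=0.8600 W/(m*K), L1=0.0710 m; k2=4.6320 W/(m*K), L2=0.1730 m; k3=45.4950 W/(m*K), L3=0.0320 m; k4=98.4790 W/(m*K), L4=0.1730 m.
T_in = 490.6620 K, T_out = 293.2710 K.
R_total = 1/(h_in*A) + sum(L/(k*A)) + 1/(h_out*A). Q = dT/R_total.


R_conv_in = 1/(16.7290*6.4200) = 0.0093
R_1 = 0.0710/(0.8600*6.4200) = 0.0129
R_2 = 0.1730/(4.6320*6.4200) = 0.0058
R_3 = 0.0320/(45.4950*6.4200) = 0.0001
R_4 = 0.1730/(98.4790*6.4200) = 0.0003
R_conv_out = 1/(18.9310*6.4200) = 0.0082
R_total = 0.0366 K/W
Q = 197.3910 / 0.0366 = 5393.3124 W

R_total = 0.0366 K/W, Q = 5393.3124 W


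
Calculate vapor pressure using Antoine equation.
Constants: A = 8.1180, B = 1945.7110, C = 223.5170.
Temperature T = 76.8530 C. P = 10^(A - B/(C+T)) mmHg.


C+T = 300.3700
B/(C+T) = 6.4777
log10(P) = 8.1180 - 6.4777 = 1.6403
P = 10^1.6403 = 43.6803 mmHg

43.6803 mmHg


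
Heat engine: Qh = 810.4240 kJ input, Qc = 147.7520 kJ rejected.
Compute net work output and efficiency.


W = 810.4240 - 147.7520 = 662.6720 kJ
eta = 662.6720 / 810.4240 = 0.8177 = 81.7686%

W = 662.6720 kJ, eta = 81.7686%


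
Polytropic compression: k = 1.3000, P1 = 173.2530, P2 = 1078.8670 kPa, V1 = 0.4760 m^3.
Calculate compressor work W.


(k-1)/k = 0.2308
(P2/P1)^exp = 1.5251
W = 4.3333 * 173.2530 * 0.4760 * (1.5251 - 1) = 187.6498 kJ

187.6498 kJ


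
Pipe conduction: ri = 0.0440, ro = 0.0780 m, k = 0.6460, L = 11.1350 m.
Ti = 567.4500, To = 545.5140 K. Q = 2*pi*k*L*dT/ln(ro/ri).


dT = 21.9360 K
ln(ro/ri) = 0.5725
Q = 2*pi*0.6460*11.1350*21.9360 / 0.5725 = 1731.6894 W

1731.6894 W


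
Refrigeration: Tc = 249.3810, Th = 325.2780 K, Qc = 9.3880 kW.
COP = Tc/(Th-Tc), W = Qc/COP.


COP = 249.3810 / 75.8970 = 3.2858
W = 9.3880 / 3.2858 = 2.8572 kW

COP = 3.2858, W = 2.8572 kW


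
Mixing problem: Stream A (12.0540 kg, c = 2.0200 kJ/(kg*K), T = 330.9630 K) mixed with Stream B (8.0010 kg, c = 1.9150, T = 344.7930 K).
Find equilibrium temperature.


num = 13341.5336
den = 39.6710
Tf = 336.3045 K

336.3045 K


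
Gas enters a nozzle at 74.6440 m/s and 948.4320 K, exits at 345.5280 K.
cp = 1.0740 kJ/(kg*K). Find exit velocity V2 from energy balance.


dT = 602.9040 K
2*cp*1000*dT = 1295037.7920
V1^2 = 5571.7267
V2 = sqrt(1300609.5187) = 1140.4427 m/s

1140.4427 m/s


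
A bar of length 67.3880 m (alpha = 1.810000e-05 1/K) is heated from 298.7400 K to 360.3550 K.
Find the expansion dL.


dT = 61.6150 K
dL = 1.810000e-05 * 67.3880 * 61.6150 = 0.075153 m
L_final = 67.463153 m

dL = 0.075153 m


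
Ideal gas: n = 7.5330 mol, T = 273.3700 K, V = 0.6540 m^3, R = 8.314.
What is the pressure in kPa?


P = nRT/V = 7.5330 * 8.314 * 273.3700 / 0.6540
= 17120.9887 / 0.6540 = 26178.8818 Pa = 26.1789 kPa

26.1789 kPa


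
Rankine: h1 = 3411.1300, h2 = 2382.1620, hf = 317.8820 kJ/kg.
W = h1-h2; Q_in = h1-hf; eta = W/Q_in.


W = 1028.9680 kJ/kg
Q_in = 3093.2480 kJ/kg
eta = 0.3326 = 33.2650%

eta = 33.2650%


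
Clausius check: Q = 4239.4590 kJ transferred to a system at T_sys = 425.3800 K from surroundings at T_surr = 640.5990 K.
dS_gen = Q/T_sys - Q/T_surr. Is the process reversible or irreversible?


dS_sys = 4239.4590/425.3800 = 9.9663 kJ/K
dS_surr = -4239.4590/640.5990 = -6.6180 kJ/K
dS_gen = 9.9663 - 6.6180 = 3.3483 kJ/K (irreversible)

dS_gen = 3.3483 kJ/K, irreversible


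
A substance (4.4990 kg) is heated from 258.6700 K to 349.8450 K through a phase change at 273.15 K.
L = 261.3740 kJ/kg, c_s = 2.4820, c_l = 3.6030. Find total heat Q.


Q1 (sensible, solid) = 4.4990 * 2.4820 * 14.4800 = 161.6912 kJ
Q2 (latent) = 4.4990 * 261.3740 = 1175.9216 kJ
Q3 (sensible, liquid) = 4.4990 * 3.6030 * 76.6950 = 1243.2181 kJ
Q_total = 2580.8309 kJ

2580.8309 kJ


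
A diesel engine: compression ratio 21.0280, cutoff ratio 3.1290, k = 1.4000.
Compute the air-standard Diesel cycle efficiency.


r^(k-1) = 3.3816
rc^k = 4.9382
eta = 0.6093 = 60.9273%

60.9273%


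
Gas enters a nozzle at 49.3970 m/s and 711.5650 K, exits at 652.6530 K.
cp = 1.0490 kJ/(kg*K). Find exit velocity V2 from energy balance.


dT = 58.9120 K
2*cp*1000*dT = 123597.3760
V1^2 = 2440.0636
V2 = sqrt(126037.4396) = 355.0175 m/s

355.0175 m/s


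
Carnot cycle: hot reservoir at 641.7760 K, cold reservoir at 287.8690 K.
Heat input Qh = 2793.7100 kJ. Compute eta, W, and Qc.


eta = 1 - 287.8690/641.7760 = 0.5514
W = 0.5514 * 2793.7100 = 1540.5897 kJ
Qc = 2793.7100 - 1540.5897 = 1253.1203 kJ

eta = 55.1449%, W = 1540.5897 kJ, Qc = 1253.1203 kJ


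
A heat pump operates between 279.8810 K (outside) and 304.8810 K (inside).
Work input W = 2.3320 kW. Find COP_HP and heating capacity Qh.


COP = 304.8810 / 25.0000 = 12.1952
Qh = 12.1952 * 2.3320 = 28.4393 kW

COP = 12.1952, Qh = 28.4393 kW


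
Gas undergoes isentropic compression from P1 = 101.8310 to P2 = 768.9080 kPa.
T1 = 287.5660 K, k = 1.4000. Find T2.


(k-1)/k = 0.2857
(P2/P1)^exp = 1.7818
T2 = 287.5660 * 1.7818 = 512.3811 K

512.3811 K


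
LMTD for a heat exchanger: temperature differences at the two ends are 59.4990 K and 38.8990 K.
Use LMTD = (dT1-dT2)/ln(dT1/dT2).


dT1/dT2 = 1.5296
ln(dT1/dT2) = 0.4250
LMTD = 20.6000 / 0.4250 = 48.4716 K

48.4716 K


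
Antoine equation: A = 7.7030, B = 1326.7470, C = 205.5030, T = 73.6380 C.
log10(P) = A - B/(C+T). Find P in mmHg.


C+T = 279.1410
B/(C+T) = 4.7530
log10(P) = 7.7030 - 4.7530 = 2.9500
P = 10^2.9500 = 891.3257 mmHg

891.3257 mmHg


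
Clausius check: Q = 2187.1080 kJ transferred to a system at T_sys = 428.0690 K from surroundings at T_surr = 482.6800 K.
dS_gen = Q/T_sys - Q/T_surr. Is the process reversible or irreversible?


dS_sys = 2187.1080/428.0690 = 5.1092 kJ/K
dS_surr = -2187.1080/482.6800 = -4.5312 kJ/K
dS_gen = 5.1092 - 4.5312 = 0.5781 kJ/K (irreversible)

dS_gen = 0.5781 kJ/K, irreversible


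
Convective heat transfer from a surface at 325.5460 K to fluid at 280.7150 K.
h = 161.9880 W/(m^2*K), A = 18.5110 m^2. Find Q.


dT = 44.8310 K
Q = 161.9880 * 18.5110 * 44.8310 = 134428.4374 W

134428.4374 W


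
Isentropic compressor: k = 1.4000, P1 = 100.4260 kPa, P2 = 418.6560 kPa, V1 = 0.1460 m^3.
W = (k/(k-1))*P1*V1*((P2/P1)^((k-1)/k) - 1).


(k-1)/k = 0.2857
(P2/P1)^exp = 1.5036
W = 3.5000 * 100.4260 * 0.1460 * (1.5036 - 1) = 25.8460 kJ

25.8460 kJ


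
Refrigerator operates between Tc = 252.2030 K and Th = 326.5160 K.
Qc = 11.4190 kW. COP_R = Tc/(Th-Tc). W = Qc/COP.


COP = 252.2030 / 74.3130 = 3.3938
W = 11.4190 / 3.3938 = 3.3647 kW

COP = 3.3938, W = 3.3647 kW


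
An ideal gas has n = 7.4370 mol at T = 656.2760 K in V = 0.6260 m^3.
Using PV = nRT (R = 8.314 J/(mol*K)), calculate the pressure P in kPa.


P = nRT/V = 7.4370 * 8.314 * 656.2760 / 0.6260
= 40578.3444 / 0.6260 = 64821.6365 Pa = 64.8216 kPa

64.8216 kPa


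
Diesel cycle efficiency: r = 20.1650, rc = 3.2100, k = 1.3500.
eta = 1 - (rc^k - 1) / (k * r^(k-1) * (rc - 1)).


r^(k-1) = 2.8616
rc^k = 4.8282
eta = 0.5516 = 55.1611%

55.1611%


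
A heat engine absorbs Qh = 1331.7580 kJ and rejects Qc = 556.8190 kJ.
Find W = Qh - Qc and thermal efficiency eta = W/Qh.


W = 1331.7580 - 556.8190 = 774.9390 kJ
eta = 774.9390 / 1331.7580 = 0.5819 = 58.1892%

W = 774.9390 kJ, eta = 58.1892%


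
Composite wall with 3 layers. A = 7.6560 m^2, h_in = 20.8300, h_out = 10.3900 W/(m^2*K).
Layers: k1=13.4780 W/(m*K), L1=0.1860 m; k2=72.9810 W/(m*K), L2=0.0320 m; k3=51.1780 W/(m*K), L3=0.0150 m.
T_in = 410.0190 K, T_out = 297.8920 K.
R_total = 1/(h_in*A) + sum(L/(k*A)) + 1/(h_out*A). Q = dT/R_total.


R_conv_in = 1/(20.8300*7.6560) = 0.0063
R_1 = 0.1860/(13.4780*7.6560) = 0.0018
R_2 = 0.0320/(72.9810*7.6560) = 5.7271e-05
R_3 = 0.0150/(51.1780*7.6560) = 3.8283e-05
R_conv_out = 1/(10.3900*7.6560) = 0.0126
R_total = 0.0207 K/W
Q = 112.1270 / 0.0207 = 5406.3005 W

R_total = 0.0207 K/W, Q = 5406.3005 W


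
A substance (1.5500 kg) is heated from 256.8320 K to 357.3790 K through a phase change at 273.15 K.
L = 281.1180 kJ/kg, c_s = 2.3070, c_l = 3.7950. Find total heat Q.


Q1 (sensible, solid) = 1.5500 * 2.3070 * 16.3180 = 58.3507 kJ
Q2 (latent) = 1.5500 * 281.1180 = 435.7329 kJ
Q3 (sensible, liquid) = 1.5500 * 3.7950 * 84.2290 = 495.4560 kJ
Q_total = 989.5397 kJ

989.5397 kJ


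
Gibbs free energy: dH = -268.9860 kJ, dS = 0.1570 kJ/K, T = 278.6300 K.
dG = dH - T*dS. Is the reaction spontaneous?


T*dS = 278.6300 * 0.1570 = 43.7449 kJ
dG = -268.9860 - 43.7449 = -312.7309 kJ (spontaneous)

dG = -312.7309 kJ, spontaneous


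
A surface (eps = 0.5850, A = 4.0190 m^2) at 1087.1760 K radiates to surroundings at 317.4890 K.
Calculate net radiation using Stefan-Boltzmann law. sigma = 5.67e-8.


T^4 = 1.3970e+12
Tsurr^4 = 1.0160e+10
Q = 0.5850 * 5.67e-8 * 4.0190 * 1.3868e+12 = 184878.4020 W

184878.4020 W


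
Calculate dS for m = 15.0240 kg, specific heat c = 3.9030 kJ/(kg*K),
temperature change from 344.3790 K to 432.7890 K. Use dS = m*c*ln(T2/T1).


T2/T1 = 1.2567
ln(T2/T1) = 0.2285
dS = 15.0240 * 3.9030 * 0.2285 = 13.3994 kJ/K

13.3994 kJ/K


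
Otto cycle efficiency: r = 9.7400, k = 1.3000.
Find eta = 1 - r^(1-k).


r^(k-1) = 1.9796
eta = 1 - 1/1.9796 = 0.4948 = 49.4836%

49.4836%


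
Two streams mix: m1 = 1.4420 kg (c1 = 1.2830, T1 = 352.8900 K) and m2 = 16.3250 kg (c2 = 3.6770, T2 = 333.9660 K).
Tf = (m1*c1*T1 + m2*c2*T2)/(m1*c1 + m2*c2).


num = 20699.8623
den = 61.8771
Tf = 334.5318 K

334.5318 K


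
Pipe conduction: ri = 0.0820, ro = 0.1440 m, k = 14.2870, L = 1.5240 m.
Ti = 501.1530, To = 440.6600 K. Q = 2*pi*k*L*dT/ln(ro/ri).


dT = 60.4930 K
ln(ro/ri) = 0.5631
Q = 2*pi*14.2870*1.5240*60.4930 / 0.5631 = 14697.0463 W

14697.0463 W


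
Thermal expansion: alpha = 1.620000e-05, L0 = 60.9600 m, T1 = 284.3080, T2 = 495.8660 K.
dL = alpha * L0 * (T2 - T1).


dT = 211.5580 K
dL = 1.620000e-05 * 60.9600 * 211.5580 = 0.208925 m
L_final = 61.168925 m

dL = 0.208925 m


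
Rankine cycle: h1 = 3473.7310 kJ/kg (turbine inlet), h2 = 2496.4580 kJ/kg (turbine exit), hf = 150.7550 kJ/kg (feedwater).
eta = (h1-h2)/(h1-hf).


W = 977.2730 kJ/kg
Q_in = 3322.9760 kJ/kg
eta = 0.2941 = 29.4096%

eta = 29.4096%


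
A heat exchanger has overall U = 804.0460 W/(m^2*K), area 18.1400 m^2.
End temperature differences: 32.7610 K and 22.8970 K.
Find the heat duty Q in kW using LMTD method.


LMTD = 27.5352 K
Q = 804.0460 * 18.1400 * 27.5352 = 401611.1764 W = 401.6112 kW

401.6112 kW


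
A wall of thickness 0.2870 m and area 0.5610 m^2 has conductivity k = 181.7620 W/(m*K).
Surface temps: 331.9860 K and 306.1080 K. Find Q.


dT = 25.8780 K
Q = 181.7620 * 0.5610 * 25.8780 / 0.2870 = 9194.2173 W

9194.2173 W


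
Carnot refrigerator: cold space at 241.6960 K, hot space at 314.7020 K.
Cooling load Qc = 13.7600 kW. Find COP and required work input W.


COP = 241.6960 / 73.0060 = 3.3106
W = 13.7600 / 3.3106 = 4.1563 kW

COP = 3.3106, W = 4.1563 kW


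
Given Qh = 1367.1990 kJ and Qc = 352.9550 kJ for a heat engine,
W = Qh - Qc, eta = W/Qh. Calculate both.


W = 1367.1990 - 352.9550 = 1014.2440 kJ
eta = 1014.2440 / 1367.1990 = 0.7418 = 74.1841%

W = 1014.2440 kJ, eta = 74.1841%


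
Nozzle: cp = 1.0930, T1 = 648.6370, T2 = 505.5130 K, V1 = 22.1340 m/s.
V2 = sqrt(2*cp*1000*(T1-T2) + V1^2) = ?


dT = 143.1240 K
2*cp*1000*dT = 312869.0640
V1^2 = 489.9140
V2 = sqrt(313358.9780) = 559.7848 m/s

559.7848 m/s


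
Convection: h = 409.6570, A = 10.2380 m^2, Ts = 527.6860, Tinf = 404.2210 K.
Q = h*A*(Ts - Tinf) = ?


dT = 123.4650 K
Q = 409.6570 * 10.2380 * 123.4650 = 517820.6508 W

517820.6508 W


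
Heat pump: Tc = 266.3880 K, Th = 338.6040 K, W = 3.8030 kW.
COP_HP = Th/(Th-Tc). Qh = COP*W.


COP = 338.6040 / 72.2160 = 4.6888
Qh = 4.6888 * 3.8030 = 17.8314 kW

COP = 4.6888, Qh = 17.8314 kW


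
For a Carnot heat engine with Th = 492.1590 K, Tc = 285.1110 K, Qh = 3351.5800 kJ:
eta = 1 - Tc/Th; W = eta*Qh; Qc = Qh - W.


eta = 1 - 285.1110/492.1590 = 0.4207
W = 0.4207 * 3351.5800 = 1409.9873 kJ
Qc = 3351.5800 - 1409.9873 = 1941.5927 kJ

eta = 42.0693%, W = 1409.9873 kJ, Qc = 1941.5927 kJ


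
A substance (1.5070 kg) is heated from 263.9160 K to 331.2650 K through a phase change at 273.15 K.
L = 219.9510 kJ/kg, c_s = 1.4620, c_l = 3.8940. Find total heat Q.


Q1 (sensible, solid) = 1.5070 * 1.4620 * 9.2340 = 20.3447 kJ
Q2 (latent) = 1.5070 * 219.9510 = 331.4662 kJ
Q3 (sensible, liquid) = 1.5070 * 3.8940 * 58.1150 = 341.0338 kJ
Q_total = 692.8446 kJ

692.8446 kJ


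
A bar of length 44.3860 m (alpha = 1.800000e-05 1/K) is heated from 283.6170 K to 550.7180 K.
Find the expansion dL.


dT = 267.1010 K
dL = 1.800000e-05 * 44.3860 * 267.1010 = 0.213400 m
L_final = 44.599400 m

dL = 0.213400 m


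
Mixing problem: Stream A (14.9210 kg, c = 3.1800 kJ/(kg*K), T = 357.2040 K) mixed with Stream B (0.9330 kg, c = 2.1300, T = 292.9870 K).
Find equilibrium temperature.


num = 17531.1441
den = 49.4361
Tf = 354.6225 K

354.6225 K


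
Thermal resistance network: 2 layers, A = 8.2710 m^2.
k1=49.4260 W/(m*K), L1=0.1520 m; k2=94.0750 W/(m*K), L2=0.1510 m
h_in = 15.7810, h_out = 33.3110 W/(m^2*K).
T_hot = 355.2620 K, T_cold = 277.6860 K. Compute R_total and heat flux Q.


R_conv_in = 1/(15.7810*8.2710) = 0.0077
R_1 = 0.1520/(49.4260*8.2710) = 0.0004
R_2 = 0.1510/(94.0750*8.2710) = 0.0002
R_conv_out = 1/(33.3110*8.2710) = 0.0036
R_total = 0.0119 K/W
Q = 77.5760 / 0.0119 = 6542.7255 W

R_total = 0.0119 K/W, Q = 6542.7255 W


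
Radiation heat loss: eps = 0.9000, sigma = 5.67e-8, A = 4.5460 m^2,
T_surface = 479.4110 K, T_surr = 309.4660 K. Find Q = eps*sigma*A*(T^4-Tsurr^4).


T^4 = 5.2824e+10
Tsurr^4 = 9.1717e+09
Q = 0.9000 * 5.67e-8 * 4.5460 * 4.3652e+10 = 10126.5746 W

10126.5746 W


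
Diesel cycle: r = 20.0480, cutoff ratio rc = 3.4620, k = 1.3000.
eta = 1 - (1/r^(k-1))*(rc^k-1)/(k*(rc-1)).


r^(k-1) = 2.4582
rc^k = 5.0249
eta = 0.4884 = 48.8436%

48.8436%


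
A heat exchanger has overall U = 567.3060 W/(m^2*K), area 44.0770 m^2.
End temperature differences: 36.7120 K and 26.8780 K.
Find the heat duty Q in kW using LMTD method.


LMTD = 31.5399 K
Q = 567.3060 * 44.0770 * 31.5399 = 788659.7366 W = 788.6597 kW

788.6597 kW


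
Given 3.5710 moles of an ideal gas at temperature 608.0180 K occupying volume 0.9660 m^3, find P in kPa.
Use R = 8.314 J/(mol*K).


P = nRT/V = 3.5710 * 8.314 * 608.0180 / 0.9660
= 18051.6252 / 0.9660 = 18686.9826 Pa = 18.6870 kPa

18.6870 kPa


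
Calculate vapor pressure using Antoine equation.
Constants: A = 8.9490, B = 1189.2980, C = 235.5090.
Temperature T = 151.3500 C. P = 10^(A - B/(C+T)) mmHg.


C+T = 386.8590
B/(C+T) = 3.0742
log10(P) = 8.9490 - 3.0742 = 5.8748
P = 10^5.8748 = 749477.2947 mmHg

749477.2947 mmHg


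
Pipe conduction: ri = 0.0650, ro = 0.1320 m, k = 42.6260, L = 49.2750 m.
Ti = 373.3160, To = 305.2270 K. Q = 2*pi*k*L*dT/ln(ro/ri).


dT = 68.0890 K
ln(ro/ri) = 0.7084
Q = 2*pi*42.6260*49.2750*68.0890 / 0.7084 = 1268441.6747 W

1268441.6747 W


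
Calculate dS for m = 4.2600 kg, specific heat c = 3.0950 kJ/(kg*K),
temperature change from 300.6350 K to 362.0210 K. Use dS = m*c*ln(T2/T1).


T2/T1 = 1.2042
ln(T2/T1) = 0.1858
dS = 4.2600 * 3.0950 * 0.1858 = 2.4498 kJ/K

2.4498 kJ/K


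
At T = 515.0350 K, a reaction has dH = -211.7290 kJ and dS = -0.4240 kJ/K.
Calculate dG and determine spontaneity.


T*dS = 515.0350 * -0.4240 = -218.3748 kJ
dG = -211.7290 + 218.3748 = 6.6458 kJ (non-spontaneous)

dG = 6.6458 kJ, non-spontaneous


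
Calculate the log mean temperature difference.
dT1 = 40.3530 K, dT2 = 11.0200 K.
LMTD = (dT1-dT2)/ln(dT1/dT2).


dT1/dT2 = 3.6618
ln(dT1/dT2) = 1.2980
LMTD = 29.3330 / 1.2980 = 22.5994 K

22.5994 K


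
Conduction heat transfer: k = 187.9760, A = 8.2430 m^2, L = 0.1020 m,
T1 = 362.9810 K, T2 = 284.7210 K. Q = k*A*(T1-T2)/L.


dT = 78.2600 K
Q = 187.9760 * 8.2430 * 78.2600 / 0.1020 = 1188850.8579 W

1188850.8579 W


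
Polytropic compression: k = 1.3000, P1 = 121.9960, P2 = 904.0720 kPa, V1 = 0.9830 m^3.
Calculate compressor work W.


(k-1)/k = 0.2308
(P2/P1)^exp = 1.5876
W = 4.3333 * 121.9960 * 0.9830 * (1.5876 - 1) = 305.3445 kJ

305.3445 kJ


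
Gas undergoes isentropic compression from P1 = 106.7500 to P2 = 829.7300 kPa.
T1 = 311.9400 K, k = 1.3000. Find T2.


(k-1)/k = 0.2308
(P2/P1)^exp = 1.6052
T2 = 311.9400 * 1.6052 = 500.7108 K

500.7108 K


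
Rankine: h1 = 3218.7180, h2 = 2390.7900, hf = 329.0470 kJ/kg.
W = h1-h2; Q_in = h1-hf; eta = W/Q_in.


W = 827.9280 kJ/kg
Q_in = 2889.6710 kJ/kg
eta = 0.2865 = 28.6513%

eta = 28.6513%


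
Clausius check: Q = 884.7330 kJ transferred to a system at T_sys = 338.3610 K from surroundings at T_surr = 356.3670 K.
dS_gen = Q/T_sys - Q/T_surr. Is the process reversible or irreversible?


dS_sys = 884.7330/338.3610 = 2.6148 kJ/K
dS_surr = -884.7330/356.3670 = -2.4826 kJ/K
dS_gen = 2.6148 - 2.4826 = 0.1321 kJ/K (irreversible)

dS_gen = 0.1321 kJ/K, irreversible


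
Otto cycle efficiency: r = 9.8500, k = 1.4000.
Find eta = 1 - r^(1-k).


r^(k-1) = 2.4967
eta = 1 - 1/2.4967 = 0.5995 = 59.9479%

59.9479%


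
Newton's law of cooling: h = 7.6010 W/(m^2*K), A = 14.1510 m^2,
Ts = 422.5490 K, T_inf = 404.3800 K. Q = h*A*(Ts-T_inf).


dT = 18.1690 K
Q = 7.6010 * 14.1510 * 18.1690 = 1954.2895 W

1954.2895 W


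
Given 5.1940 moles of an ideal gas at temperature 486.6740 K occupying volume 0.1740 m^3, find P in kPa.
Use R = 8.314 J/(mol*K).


P = nRT/V = 5.1940 * 8.314 * 486.6740 / 0.1740
= 21016.0025 / 0.1740 = 120781.6233 Pa = 120.7816 kPa

120.7816 kPa


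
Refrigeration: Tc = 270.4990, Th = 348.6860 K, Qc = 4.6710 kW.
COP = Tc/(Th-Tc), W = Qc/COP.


COP = 270.4990 / 78.1870 = 3.4596
W = 4.6710 / 3.4596 = 1.3501 kW

COP = 3.4596, W = 1.3501 kW


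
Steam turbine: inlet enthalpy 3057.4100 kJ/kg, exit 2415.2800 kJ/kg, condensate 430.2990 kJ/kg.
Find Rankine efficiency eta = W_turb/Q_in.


W = 642.1300 kJ/kg
Q_in = 2627.1110 kJ/kg
eta = 0.2444 = 24.4424%

eta = 24.4424%


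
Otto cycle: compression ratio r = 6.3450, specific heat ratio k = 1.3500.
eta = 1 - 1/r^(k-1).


r^(k-1) = 1.9092
eta = 1 - 1/1.9092 = 0.4762 = 47.6220%

47.6220%


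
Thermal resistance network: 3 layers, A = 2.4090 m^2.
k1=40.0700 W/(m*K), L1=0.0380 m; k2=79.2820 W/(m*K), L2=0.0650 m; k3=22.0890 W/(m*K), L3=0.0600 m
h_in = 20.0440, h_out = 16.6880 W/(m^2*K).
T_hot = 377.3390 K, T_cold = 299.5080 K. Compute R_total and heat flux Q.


R_conv_in = 1/(20.0440*2.4090) = 0.0207
R_1 = 0.0380/(40.0700*2.4090) = 0.0004
R_2 = 0.0650/(79.2820*2.4090) = 0.0003
R_3 = 0.0600/(22.0890*2.4090) = 0.0011
R_conv_out = 1/(16.6880*2.4090) = 0.0249
R_total = 0.0474 K/W
Q = 77.8310 / 0.0474 = 1640.4035 W

R_total = 0.0474 K/W, Q = 1640.4035 W


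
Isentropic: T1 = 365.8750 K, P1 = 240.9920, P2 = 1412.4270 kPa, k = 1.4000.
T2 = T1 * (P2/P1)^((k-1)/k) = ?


(k-1)/k = 0.2857
(P2/P1)^exp = 1.6574
T2 = 365.8750 * 1.6574 = 606.3883 K

606.3883 K


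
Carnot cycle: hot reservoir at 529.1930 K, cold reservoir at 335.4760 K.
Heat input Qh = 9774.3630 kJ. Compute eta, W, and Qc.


eta = 1 - 335.4760/529.1930 = 0.3661
W = 0.3661 * 9774.3630 = 3578.0146 kJ
Qc = 9774.3630 - 3578.0146 = 6196.3484 kJ

eta = 36.6061%, W = 3578.0146 kJ, Qc = 6196.3484 kJ


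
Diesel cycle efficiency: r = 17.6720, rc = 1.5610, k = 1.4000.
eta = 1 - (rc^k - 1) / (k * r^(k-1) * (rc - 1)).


r^(k-1) = 3.1544
rc^k = 1.8654
eta = 0.6507 = 65.0703%

65.0703%


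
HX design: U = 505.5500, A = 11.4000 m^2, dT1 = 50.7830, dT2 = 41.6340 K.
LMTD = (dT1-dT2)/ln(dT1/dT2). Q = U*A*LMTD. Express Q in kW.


LMTD = 46.0571 K
Q = 505.5500 * 11.4000 * 46.0571 = 265439.7887 W = 265.4398 kW

265.4398 kW


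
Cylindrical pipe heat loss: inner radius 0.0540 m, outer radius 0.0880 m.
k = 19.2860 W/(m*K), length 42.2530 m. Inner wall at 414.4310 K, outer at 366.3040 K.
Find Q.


dT = 48.1270 K
ln(ro/ri) = 0.4884
Q = 2*pi*19.2860*42.2530*48.1270 / 0.4884 = 504585.4435 W

504585.4435 W


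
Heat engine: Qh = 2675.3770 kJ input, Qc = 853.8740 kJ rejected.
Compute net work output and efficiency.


W = 2675.3770 - 853.8740 = 1821.5030 kJ
eta = 1821.5030 / 2675.3770 = 0.6808 = 68.0840%

W = 1821.5030 kJ, eta = 68.0840%


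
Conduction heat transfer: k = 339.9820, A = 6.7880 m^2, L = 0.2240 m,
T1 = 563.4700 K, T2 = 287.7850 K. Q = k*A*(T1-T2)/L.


dT = 275.6850 K
Q = 339.9820 * 6.7880 * 275.6850 / 0.2240 = 2840291.2540 W

2840291.2540 W


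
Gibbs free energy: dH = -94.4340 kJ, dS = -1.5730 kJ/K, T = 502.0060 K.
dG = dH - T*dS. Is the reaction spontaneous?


T*dS = 502.0060 * -1.5730 = -789.6554 kJ
dG = -94.4340 + 789.6554 = 695.2214 kJ (non-spontaneous)

dG = 695.2214 kJ, non-spontaneous


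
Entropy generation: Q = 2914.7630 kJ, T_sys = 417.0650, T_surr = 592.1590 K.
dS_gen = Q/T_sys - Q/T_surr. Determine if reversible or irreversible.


dS_sys = 2914.7630/417.0650 = 6.9887 kJ/K
dS_surr = -2914.7630/592.1590 = -4.9223 kJ/K
dS_gen = 6.9887 - 4.9223 = 2.0665 kJ/K (irreversible)

dS_gen = 2.0665 kJ/K, irreversible


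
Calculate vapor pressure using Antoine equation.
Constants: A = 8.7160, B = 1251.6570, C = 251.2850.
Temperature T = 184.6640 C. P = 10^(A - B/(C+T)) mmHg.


C+T = 435.9490
B/(C+T) = 2.8711
log10(P) = 8.7160 - 2.8711 = 5.8449
P = 10^5.8449 = 699666.7305 mmHg

699666.7305 mmHg


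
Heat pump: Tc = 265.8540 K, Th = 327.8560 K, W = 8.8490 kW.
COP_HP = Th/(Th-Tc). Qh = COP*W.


COP = 327.8560 / 62.0020 = 5.2878
Qh = 5.2878 * 8.8490 = 46.7920 kW

COP = 5.2878, Qh = 46.7920 kW


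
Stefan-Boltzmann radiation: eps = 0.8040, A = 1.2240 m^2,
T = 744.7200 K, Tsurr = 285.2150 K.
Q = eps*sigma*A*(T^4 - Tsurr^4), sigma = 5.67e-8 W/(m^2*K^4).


T^4 = 3.0759e+11
Tsurr^4 = 6.6174e+09
Q = 0.8040 * 5.67e-8 * 1.2240 * 3.0097e+11 = 16793.7349 W

16793.7349 W


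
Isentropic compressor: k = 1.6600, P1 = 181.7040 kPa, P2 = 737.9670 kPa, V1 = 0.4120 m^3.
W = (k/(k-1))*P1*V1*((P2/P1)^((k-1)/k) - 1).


(k-1)/k = 0.3976
(P2/P1)^exp = 1.7458
W = 2.5152 * 181.7040 * 0.4120 * (1.7458 - 1) = 140.4321 kJ

140.4321 kJ


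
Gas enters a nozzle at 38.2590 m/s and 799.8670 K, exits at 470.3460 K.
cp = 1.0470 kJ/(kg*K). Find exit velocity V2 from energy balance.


dT = 329.5210 K
2*cp*1000*dT = 690016.9740
V1^2 = 1463.7511
V2 = sqrt(691480.7251) = 831.5532 m/s

831.5532 m/s


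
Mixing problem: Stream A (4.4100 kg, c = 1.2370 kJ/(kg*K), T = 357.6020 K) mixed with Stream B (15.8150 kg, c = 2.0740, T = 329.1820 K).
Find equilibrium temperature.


num = 12748.0513
den = 38.2555
Tf = 333.2346 K

333.2346 K


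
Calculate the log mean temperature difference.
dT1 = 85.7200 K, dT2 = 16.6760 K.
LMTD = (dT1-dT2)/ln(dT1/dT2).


dT1/dT2 = 5.1403
ln(dT1/dT2) = 1.6371
LMTD = 69.0440 / 1.6371 = 42.1742 K

42.1742 K


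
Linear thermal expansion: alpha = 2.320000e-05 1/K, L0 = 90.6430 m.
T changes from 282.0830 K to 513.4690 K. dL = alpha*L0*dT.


dT = 231.3860 K
dL = 2.320000e-05 * 90.6430 * 231.3860 = 0.486586 m
L_final = 91.129586 m

dL = 0.486586 m


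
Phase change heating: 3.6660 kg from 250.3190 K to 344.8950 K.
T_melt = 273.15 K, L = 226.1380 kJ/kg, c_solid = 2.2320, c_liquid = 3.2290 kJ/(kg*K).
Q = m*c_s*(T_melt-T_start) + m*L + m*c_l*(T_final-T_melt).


Q1 (sensible, solid) = 3.6660 * 2.2320 * 22.8310 = 186.8149 kJ
Q2 (latent) = 3.6660 * 226.1380 = 829.0219 kJ
Q3 (sensible, liquid) = 3.6660 * 3.2290 * 71.7450 = 849.2824 kJ
Q_total = 1865.1193 kJ

1865.1193 kJ


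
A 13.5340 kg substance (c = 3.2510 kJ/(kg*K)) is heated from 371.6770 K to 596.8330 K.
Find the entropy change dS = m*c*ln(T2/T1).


T2/T1 = 1.6058
ln(T2/T1) = 0.4736
dS = 13.5340 * 3.2510 * 0.4736 = 20.8385 kJ/K

20.8385 kJ/K


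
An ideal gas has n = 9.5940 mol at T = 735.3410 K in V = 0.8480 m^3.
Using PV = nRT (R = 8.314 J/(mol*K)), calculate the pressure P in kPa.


P = nRT/V = 9.5940 * 8.314 * 735.3410 / 0.8480
= 58654.1190 / 0.8480 = 69167.5931 Pa = 69.1676 kPa

69.1676 kPa


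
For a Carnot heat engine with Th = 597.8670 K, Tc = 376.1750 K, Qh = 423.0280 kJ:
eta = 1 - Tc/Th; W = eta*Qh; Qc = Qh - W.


eta = 1 - 376.1750/597.8670 = 0.3708
W = 0.3708 * 423.0280 = 156.8608 kJ
Qc = 423.0280 - 156.8608 = 266.1672 kJ

eta = 37.0805%, W = 156.8608 kJ, Qc = 266.1672 kJ


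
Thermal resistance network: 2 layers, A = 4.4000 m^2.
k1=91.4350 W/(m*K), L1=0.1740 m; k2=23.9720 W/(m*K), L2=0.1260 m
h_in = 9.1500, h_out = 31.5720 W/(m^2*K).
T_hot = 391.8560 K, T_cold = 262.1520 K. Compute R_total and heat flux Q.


R_conv_in = 1/(9.1500*4.4000) = 0.0248
R_1 = 0.1740/(91.4350*4.4000) = 0.0004
R_2 = 0.1260/(23.9720*4.4000) = 0.0012
R_conv_out = 1/(31.5720*4.4000) = 0.0072
R_total = 0.0337 K/W
Q = 129.7040 / 0.0337 = 3852.8791 W

R_total = 0.0337 K/W, Q = 3852.8791 W


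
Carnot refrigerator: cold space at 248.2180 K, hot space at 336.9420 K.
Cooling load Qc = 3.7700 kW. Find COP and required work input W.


COP = 248.2180 / 88.7240 = 2.7976
W = 3.7700 / 2.7976 = 1.3476 kW

COP = 2.7976, W = 1.3476 kW


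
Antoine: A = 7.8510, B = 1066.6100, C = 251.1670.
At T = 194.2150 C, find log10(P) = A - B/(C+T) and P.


C+T = 445.3820
B/(C+T) = 2.3948
log10(P) = 7.8510 - 2.3948 = 5.4562
P = 10^5.4562 = 285877.1041 mmHg

285877.1041 mmHg


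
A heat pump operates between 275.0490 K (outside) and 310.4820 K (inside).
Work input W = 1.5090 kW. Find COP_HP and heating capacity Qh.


COP = 310.4820 / 35.4330 = 8.7625
Qh = 8.7625 * 1.5090 = 13.2226 kW

COP = 8.7625, Qh = 13.2226 kW


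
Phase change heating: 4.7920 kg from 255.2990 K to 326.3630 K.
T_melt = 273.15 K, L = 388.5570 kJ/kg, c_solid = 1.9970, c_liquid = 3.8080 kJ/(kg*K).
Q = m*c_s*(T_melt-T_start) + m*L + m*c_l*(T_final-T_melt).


Q1 (sensible, solid) = 4.7920 * 1.9970 * 17.8510 = 170.8274 kJ
Q2 (latent) = 4.7920 * 388.5570 = 1861.9651 kJ
Q3 (sensible, liquid) = 4.7920 * 3.8080 * 53.2130 = 971.0274 kJ
Q_total = 3003.8199 kJ

3003.8199 kJ


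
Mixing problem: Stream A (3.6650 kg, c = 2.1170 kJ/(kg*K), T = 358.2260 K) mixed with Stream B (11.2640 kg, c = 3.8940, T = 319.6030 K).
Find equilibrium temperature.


num = 16797.8376
den = 51.6208
Tf = 325.4082 K

325.4082 K


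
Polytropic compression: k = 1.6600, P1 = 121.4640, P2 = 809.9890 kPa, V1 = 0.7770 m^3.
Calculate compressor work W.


(k-1)/k = 0.3976
(P2/P1)^exp = 2.1263
W = 2.5152 * 121.4640 * 0.7770 * (2.1263 - 1) = 267.3569 kJ

267.3569 kJ


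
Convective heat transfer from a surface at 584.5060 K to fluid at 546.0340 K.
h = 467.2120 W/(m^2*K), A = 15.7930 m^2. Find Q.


dT = 38.4720 K
Q = 467.2120 * 15.7930 * 38.4720 = 283872.5430 W

283872.5430 W


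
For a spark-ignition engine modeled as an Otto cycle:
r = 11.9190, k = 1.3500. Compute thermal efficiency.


r^(k-1) = 2.3806
eta = 1 - 1/2.3806 = 0.5799 = 57.9935%

57.9935%


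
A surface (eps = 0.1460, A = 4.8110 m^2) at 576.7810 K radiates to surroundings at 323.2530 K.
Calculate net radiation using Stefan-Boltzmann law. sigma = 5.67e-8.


T^4 = 1.1067e+11
Tsurr^4 = 1.0919e+10
Q = 0.1460 * 5.67e-8 * 4.8110 * 9.9755e+10 = 3972.8787 W

3972.8787 W


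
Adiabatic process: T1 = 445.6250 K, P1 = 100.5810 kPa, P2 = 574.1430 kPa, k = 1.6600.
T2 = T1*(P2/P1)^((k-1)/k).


(k-1)/k = 0.3976
(P2/P1)^exp = 1.9988
T2 = 445.6250 * 1.9988 = 890.7345 K

890.7345 K


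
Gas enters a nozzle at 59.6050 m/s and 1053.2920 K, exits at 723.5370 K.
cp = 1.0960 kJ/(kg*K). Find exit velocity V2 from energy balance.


dT = 329.7550 K
2*cp*1000*dT = 722822.9600
V1^2 = 3552.7560
V2 = sqrt(726375.7160) = 852.2768 m/s

852.2768 m/s


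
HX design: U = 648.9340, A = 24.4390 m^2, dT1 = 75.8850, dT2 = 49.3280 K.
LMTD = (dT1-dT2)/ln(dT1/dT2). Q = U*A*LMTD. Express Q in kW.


LMTD = 61.6562 K
Q = 648.9340 * 24.4390 * 61.6562 = 977824.0418 W = 977.8240 kW

977.8240 kW


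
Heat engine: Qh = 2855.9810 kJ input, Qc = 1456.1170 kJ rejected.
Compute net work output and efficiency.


W = 2855.9810 - 1456.1170 = 1399.8640 kJ
eta = 1399.8640 / 2855.9810 = 0.4902 = 49.0152%

W = 1399.8640 kJ, eta = 49.0152%
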